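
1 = 1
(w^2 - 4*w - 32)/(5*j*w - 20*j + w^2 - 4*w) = (w^2 - 4*w - 32)/(5*j*w - 20*j + w^2 - 4*w)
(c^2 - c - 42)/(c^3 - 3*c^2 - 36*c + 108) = (c - 7)/(c^2 - 9*c + 18)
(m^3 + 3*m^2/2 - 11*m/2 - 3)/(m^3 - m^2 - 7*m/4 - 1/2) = 2*(m + 3)/(2*m + 1)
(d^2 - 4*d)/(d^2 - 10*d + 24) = d/(d - 6)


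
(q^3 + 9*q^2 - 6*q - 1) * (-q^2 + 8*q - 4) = -q^5 - q^4 + 74*q^3 - 83*q^2 + 16*q + 4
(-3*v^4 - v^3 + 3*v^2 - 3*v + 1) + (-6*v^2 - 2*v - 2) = -3*v^4 - v^3 - 3*v^2 - 5*v - 1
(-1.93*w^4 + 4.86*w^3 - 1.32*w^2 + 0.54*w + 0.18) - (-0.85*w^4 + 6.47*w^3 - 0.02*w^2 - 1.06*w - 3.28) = -1.08*w^4 - 1.61*w^3 - 1.3*w^2 + 1.6*w + 3.46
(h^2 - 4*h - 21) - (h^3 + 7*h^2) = -h^3 - 6*h^2 - 4*h - 21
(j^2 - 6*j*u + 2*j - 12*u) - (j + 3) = j^2 - 6*j*u + j - 12*u - 3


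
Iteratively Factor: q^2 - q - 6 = (q + 2)*(q - 3)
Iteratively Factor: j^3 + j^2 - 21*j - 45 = (j - 5)*(j^2 + 6*j + 9) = (j - 5)*(j + 3)*(j + 3)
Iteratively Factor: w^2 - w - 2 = (w + 1)*(w - 2)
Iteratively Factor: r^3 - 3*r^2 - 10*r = (r - 5)*(r^2 + 2*r) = (r - 5)*(r + 2)*(r)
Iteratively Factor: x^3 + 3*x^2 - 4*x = (x + 4)*(x^2 - x) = x*(x + 4)*(x - 1)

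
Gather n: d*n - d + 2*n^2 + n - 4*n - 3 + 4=-d + 2*n^2 + n*(d - 3) + 1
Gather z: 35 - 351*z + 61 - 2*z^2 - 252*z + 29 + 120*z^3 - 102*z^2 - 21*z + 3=120*z^3 - 104*z^2 - 624*z + 128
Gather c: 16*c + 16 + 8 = 16*c + 24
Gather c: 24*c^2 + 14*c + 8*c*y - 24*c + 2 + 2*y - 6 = 24*c^2 + c*(8*y - 10) + 2*y - 4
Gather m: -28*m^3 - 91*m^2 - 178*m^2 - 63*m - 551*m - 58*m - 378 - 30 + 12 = -28*m^3 - 269*m^2 - 672*m - 396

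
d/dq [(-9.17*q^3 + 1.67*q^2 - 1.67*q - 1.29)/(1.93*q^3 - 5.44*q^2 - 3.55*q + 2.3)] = (46.6617*q^4 + 71.5532*q^3 - 70.8172*q^2 - 6.3532*q - 8.4205)/(3.7249*q^6 - 20.9984*q^5 + 15.8906*q^4 + 47.502*q^3 - 12.4215*q^2 - 16.33*q + 5.29)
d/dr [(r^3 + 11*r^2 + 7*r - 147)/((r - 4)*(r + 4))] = (r^4 - 55*r^2 - 58*r - 112)/(r^4 - 32*r^2 + 256)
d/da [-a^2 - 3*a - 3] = -2*a - 3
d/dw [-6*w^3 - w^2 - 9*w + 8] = -18*w^2 - 2*w - 9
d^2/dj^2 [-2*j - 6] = 0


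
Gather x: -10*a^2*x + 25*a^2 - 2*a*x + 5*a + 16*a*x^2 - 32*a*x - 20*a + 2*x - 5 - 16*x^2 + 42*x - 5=25*a^2 - 15*a + x^2*(16*a - 16) + x*(-10*a^2 - 34*a + 44) - 10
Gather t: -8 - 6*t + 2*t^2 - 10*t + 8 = 2*t^2 - 16*t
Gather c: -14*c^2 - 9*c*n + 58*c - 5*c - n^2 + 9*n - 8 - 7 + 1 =-14*c^2 + c*(53 - 9*n) - n^2 + 9*n - 14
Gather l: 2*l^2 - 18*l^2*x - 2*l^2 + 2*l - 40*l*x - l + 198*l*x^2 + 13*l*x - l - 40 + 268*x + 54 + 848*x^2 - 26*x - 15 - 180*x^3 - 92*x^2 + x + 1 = -18*l^2*x + l*(198*x^2 - 27*x) - 180*x^3 + 756*x^2 + 243*x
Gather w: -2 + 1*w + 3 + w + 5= 2*w + 6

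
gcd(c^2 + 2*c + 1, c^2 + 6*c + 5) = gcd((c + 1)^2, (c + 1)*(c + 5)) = c + 1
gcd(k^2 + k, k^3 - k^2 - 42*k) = k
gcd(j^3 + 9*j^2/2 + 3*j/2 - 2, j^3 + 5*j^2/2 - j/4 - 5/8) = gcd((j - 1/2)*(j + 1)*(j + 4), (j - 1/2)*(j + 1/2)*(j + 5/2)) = j - 1/2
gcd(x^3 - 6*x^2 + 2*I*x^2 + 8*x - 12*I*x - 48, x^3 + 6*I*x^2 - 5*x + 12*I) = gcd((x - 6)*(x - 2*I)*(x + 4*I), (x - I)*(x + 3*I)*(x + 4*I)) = x + 4*I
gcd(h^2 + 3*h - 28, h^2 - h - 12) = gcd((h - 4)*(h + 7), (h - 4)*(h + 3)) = h - 4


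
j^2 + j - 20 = (j - 4)*(j + 5)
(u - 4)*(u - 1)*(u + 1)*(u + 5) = u^4 + u^3 - 21*u^2 - u + 20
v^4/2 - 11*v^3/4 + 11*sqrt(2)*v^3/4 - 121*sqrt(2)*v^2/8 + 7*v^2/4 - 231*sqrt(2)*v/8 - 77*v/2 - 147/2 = (v/2 + sqrt(2))*(v - 7)*(v + 3/2)*(v + 7*sqrt(2)/2)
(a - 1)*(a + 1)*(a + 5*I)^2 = a^4 + 10*I*a^3 - 26*a^2 - 10*I*a + 25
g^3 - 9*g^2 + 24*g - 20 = (g - 5)*(g - 2)^2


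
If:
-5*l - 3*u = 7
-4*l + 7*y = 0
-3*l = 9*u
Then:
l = -7/4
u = 7/12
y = -1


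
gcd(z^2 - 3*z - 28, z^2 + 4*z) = z + 4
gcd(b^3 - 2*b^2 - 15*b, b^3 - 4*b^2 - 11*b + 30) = b^2 - 2*b - 15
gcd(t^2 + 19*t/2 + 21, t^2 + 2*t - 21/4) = t + 7/2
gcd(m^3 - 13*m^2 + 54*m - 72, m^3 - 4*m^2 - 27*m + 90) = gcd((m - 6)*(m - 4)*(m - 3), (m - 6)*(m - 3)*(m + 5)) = m^2 - 9*m + 18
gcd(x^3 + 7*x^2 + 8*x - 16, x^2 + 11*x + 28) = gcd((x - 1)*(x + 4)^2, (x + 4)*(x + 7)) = x + 4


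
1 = 1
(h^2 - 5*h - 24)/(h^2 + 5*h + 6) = (h - 8)/(h + 2)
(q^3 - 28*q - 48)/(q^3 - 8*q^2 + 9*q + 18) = (q^2 + 6*q + 8)/(q^2 - 2*q - 3)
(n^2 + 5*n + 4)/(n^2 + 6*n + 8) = (n + 1)/(n + 2)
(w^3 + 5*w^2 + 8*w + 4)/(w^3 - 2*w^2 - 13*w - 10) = (w + 2)/(w - 5)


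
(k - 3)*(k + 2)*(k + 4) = k^3 + 3*k^2 - 10*k - 24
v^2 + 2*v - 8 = (v - 2)*(v + 4)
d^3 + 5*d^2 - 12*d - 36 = (d - 3)*(d + 2)*(d + 6)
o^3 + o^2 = o^2*(o + 1)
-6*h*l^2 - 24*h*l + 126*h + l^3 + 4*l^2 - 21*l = (-6*h + l)*(l - 3)*(l + 7)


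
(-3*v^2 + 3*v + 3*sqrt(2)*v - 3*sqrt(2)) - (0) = -3*v^2 + 3*v + 3*sqrt(2)*v - 3*sqrt(2)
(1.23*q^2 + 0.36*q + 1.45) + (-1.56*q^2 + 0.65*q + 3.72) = -0.33*q^2 + 1.01*q + 5.17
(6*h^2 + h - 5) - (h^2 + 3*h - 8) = 5*h^2 - 2*h + 3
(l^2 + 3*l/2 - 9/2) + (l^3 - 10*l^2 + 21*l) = l^3 - 9*l^2 + 45*l/2 - 9/2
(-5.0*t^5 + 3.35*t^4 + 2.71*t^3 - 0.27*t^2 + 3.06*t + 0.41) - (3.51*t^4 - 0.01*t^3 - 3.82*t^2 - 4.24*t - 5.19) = -5.0*t^5 - 0.16*t^4 + 2.72*t^3 + 3.55*t^2 + 7.3*t + 5.6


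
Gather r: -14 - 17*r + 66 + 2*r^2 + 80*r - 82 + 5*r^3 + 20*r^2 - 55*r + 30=5*r^3 + 22*r^2 + 8*r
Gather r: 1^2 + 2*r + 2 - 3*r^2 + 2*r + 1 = -3*r^2 + 4*r + 4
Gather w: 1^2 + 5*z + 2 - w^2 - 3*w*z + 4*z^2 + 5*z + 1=-w^2 - 3*w*z + 4*z^2 + 10*z + 4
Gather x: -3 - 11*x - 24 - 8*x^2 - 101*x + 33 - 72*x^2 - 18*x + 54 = -80*x^2 - 130*x + 60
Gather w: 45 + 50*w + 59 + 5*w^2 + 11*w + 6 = 5*w^2 + 61*w + 110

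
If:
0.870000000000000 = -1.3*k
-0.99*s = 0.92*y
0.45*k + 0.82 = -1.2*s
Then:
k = -0.67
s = -0.43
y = 0.47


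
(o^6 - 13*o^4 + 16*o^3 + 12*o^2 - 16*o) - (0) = o^6 - 13*o^4 + 16*o^3 + 12*o^2 - 16*o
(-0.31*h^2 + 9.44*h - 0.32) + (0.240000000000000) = -0.31*h^2 + 9.44*h - 0.08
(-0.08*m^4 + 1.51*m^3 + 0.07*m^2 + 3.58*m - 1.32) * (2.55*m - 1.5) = -0.204*m^5 + 3.9705*m^4 - 2.0865*m^3 + 9.024*m^2 - 8.736*m + 1.98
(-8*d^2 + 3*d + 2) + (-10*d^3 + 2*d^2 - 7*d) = -10*d^3 - 6*d^2 - 4*d + 2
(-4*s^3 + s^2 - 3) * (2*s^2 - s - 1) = -8*s^5 + 6*s^4 + 3*s^3 - 7*s^2 + 3*s + 3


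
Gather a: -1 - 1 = -2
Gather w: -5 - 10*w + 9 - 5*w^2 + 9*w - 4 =-5*w^2 - w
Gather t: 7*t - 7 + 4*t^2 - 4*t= 4*t^2 + 3*t - 7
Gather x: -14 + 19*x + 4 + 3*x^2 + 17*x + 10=3*x^2 + 36*x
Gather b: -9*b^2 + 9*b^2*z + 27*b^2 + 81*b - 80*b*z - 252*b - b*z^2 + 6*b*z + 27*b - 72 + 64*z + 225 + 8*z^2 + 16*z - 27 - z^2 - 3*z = b^2*(9*z + 18) + b*(-z^2 - 74*z - 144) + 7*z^2 + 77*z + 126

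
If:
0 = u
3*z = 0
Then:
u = 0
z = 0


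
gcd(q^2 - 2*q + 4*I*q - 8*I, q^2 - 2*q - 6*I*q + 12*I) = q - 2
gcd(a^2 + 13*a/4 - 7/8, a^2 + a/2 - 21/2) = a + 7/2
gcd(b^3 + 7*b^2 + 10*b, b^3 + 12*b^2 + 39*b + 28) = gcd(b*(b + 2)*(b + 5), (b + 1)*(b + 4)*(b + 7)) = 1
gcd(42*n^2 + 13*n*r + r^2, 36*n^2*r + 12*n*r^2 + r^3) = 6*n + r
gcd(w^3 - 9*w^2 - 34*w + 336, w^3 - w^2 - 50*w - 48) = w^2 - 2*w - 48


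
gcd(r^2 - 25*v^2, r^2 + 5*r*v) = r + 5*v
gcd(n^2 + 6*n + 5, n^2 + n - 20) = n + 5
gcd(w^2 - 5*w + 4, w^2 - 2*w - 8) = w - 4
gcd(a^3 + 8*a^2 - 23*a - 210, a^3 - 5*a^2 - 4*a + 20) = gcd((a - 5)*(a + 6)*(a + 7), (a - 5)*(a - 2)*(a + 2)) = a - 5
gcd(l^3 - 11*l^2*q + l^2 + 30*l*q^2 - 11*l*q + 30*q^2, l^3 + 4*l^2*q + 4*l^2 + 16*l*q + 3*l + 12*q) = l + 1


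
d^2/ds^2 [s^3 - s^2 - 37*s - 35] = 6*s - 2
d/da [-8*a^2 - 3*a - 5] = -16*a - 3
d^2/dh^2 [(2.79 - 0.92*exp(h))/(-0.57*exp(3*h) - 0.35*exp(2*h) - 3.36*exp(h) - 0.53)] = (1.195632*exp(6*h) - 7.607619*exp(5*h) - 13.057891*exp(4*h) - 16.748952*exp(3*h) - 3.28134900000001*exp(2*h) - 31.06614*exp(h) + 5.22686)*exp(h)/(0.185193*exp(9*h) + 0.341145*exp(8*h) + 3.484467*exp(7*h) + 4.581386*exp(6*h) + 21.174426*exp(5*h) + 18.139191*exp(4*h) + 42.153075*exp(3*h) + 18.245409*exp(2*h) + 2.831472*exp(h) + 0.148877)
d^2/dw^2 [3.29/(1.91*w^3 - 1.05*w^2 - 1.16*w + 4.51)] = ((6.909 - 37.7034*w)*(1.91*w^3 - 1.05*w^2 - 1.16*w + 4.51) + 3.29*(-11.46*w^2 + 4.2*w + 2.32)*(-5.73*w^2 + 2.1*w + 1.16))/(1.91*w^3 - 1.05*w^2 - 1.16*w + 4.51)^3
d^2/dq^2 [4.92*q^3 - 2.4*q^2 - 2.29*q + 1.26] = 29.52*q - 4.8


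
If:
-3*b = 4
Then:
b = -4/3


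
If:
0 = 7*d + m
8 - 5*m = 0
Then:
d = -8/35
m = 8/5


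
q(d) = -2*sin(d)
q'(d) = -2*cos(d)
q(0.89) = -1.55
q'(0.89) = -1.26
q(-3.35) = -0.41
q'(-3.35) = 1.96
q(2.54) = -1.13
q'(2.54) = 1.65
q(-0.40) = 0.78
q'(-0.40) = -1.84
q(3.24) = 0.20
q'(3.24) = 1.99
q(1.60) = -2.00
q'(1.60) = 0.06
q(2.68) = -0.89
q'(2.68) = 1.79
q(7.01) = -1.33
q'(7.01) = -1.49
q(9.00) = -0.82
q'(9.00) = 1.82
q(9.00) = -0.82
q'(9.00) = 1.82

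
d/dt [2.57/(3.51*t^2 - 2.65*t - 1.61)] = (6.8105 - 18.0414*t)/(-3.51*t^2 + 2.65*t + 1.61)^2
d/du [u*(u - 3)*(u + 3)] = 3*u^2 - 9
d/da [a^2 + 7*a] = 2*a + 7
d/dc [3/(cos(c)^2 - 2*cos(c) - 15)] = 6*(cos(c) - 1)*sin(c)/(sin(c)^2 + 2*cos(c) + 14)^2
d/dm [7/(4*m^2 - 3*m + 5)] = 7*(3 - 8*m)/(4*m^2 - 3*m + 5)^2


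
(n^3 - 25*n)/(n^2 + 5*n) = n - 5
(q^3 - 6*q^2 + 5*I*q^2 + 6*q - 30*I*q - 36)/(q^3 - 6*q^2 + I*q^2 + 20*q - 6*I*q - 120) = (q^2 + 5*I*q + 6)/(q^2 + I*q + 20)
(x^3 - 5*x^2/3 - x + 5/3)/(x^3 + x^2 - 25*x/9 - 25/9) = 3*(x - 1)/(3*x + 5)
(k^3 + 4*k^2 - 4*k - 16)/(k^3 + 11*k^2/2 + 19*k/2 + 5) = 2*(k^2 + 2*k - 8)/(2*k^2 + 7*k + 5)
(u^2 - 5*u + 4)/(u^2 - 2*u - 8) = (u - 1)/(u + 2)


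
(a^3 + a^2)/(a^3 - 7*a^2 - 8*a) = a/(a - 8)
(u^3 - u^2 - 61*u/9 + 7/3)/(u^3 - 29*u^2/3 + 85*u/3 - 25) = (9*u^2 + 18*u - 7)/(3*(3*u^2 - 20*u + 25))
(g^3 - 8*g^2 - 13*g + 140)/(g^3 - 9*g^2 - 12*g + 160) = (g - 7)/(g - 8)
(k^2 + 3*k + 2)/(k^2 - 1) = (k + 2)/(k - 1)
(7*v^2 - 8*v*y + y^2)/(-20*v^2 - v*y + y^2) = (-7*v^2 + 8*v*y - y^2)/(20*v^2 + v*y - y^2)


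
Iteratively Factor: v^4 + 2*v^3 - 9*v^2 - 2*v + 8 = (v + 4)*(v^3 - 2*v^2 - v + 2) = (v + 1)*(v + 4)*(v^2 - 3*v + 2) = (v - 1)*(v + 1)*(v + 4)*(v - 2)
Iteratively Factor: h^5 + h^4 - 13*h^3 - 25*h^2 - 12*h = (h + 1)*(h^4 - 13*h^2 - 12*h) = (h - 4)*(h + 1)*(h^3 + 4*h^2 + 3*h) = (h - 4)*(h + 1)^2*(h^2 + 3*h) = h*(h - 4)*(h + 1)^2*(h + 3)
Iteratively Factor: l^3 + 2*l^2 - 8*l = (l + 4)*(l^2 - 2*l) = (l - 2)*(l + 4)*(l)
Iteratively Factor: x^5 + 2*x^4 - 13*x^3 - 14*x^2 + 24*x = (x + 2)*(x^4 - 13*x^2 + 12*x) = x*(x + 2)*(x^3 - 13*x + 12) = x*(x + 2)*(x + 4)*(x^2 - 4*x + 3) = x*(x - 1)*(x + 2)*(x + 4)*(x - 3)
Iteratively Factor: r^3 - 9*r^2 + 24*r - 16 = (r - 4)*(r^2 - 5*r + 4) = (r - 4)*(r - 1)*(r - 4)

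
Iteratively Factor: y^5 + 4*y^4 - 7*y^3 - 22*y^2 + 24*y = (y + 4)*(y^4 - 7*y^2 + 6*y) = (y + 3)*(y + 4)*(y^3 - 3*y^2 + 2*y) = (y - 2)*(y + 3)*(y + 4)*(y^2 - y) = y*(y - 2)*(y + 3)*(y + 4)*(y - 1)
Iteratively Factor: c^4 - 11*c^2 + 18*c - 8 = (c + 4)*(c^3 - 4*c^2 + 5*c - 2) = (c - 2)*(c + 4)*(c^2 - 2*c + 1) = (c - 2)*(c - 1)*(c + 4)*(c - 1)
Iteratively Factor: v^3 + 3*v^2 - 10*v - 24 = (v + 4)*(v^2 - v - 6) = (v - 3)*(v + 4)*(v + 2)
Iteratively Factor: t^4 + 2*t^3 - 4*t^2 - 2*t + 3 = (t - 1)*(t^3 + 3*t^2 - t - 3) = (t - 1)^2*(t^2 + 4*t + 3) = (t - 1)^2*(t + 1)*(t + 3)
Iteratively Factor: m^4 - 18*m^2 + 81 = (m + 3)*(m^3 - 3*m^2 - 9*m + 27) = (m - 3)*(m + 3)*(m^2 - 9) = (m - 3)*(m + 3)^2*(m - 3)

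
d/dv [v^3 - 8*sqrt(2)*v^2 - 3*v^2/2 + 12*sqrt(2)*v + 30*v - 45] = 3*v^2 - 16*sqrt(2)*v - 3*v + 12*sqrt(2) + 30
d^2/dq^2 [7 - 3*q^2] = -6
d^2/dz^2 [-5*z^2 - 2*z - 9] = -10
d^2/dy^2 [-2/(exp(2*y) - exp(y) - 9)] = 2*(2*(2*exp(y) - 1)^2*exp(y) + (4*exp(y) - 1)*(-exp(2*y) + exp(y) + 9))*exp(y)/(-exp(2*y) + exp(y) + 9)^3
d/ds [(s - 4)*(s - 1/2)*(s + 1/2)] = 3*s^2 - 8*s - 1/4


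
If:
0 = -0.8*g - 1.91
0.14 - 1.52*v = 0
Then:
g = -2.39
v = 0.09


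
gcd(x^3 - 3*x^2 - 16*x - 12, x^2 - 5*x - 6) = x^2 - 5*x - 6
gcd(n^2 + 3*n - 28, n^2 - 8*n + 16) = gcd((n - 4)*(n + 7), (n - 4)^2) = n - 4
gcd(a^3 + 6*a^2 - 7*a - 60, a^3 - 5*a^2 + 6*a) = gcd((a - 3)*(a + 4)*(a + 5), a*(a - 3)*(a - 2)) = a - 3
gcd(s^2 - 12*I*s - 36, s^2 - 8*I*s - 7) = 1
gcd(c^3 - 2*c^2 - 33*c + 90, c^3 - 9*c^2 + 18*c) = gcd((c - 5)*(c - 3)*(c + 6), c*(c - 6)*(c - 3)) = c - 3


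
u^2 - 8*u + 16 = (u - 4)^2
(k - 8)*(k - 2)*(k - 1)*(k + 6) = k^4 - 5*k^3 - 40*k^2 + 140*k - 96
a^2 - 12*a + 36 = (a - 6)^2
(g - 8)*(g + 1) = g^2 - 7*g - 8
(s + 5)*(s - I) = s^2 + 5*s - I*s - 5*I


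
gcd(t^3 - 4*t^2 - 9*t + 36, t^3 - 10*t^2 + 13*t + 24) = t - 3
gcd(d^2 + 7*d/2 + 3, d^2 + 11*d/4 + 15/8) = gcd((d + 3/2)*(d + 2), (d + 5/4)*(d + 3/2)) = d + 3/2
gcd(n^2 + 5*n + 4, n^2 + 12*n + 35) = 1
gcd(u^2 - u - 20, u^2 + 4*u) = u + 4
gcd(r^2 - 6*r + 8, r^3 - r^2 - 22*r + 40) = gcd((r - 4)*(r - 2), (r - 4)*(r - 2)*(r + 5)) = r^2 - 6*r + 8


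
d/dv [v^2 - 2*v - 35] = 2*v - 2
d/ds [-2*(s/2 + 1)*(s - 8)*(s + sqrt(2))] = -3*s^2 - 2*sqrt(2)*s + 12*s + 6*sqrt(2) + 16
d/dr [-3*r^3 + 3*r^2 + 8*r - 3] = -9*r^2 + 6*r + 8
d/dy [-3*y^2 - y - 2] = -6*y - 1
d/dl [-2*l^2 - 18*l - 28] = -4*l - 18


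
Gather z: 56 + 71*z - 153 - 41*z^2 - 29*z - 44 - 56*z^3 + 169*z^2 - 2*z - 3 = -56*z^3 + 128*z^2 + 40*z - 144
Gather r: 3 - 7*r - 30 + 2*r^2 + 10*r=2*r^2 + 3*r - 27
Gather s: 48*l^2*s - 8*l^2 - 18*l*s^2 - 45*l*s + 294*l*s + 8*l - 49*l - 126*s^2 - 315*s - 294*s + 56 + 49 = -8*l^2 - 41*l + s^2*(-18*l - 126) + s*(48*l^2 + 249*l - 609) + 105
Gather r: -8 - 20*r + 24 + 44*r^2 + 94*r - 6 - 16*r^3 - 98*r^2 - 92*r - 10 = -16*r^3 - 54*r^2 - 18*r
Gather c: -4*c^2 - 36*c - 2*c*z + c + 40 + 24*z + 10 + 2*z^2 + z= -4*c^2 + c*(-2*z - 35) + 2*z^2 + 25*z + 50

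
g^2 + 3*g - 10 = (g - 2)*(g + 5)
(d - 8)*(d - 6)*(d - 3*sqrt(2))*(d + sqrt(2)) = d^4 - 14*d^3 - 2*sqrt(2)*d^3 + 28*sqrt(2)*d^2 + 42*d^2 - 96*sqrt(2)*d + 84*d - 288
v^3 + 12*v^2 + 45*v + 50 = (v + 2)*(v + 5)^2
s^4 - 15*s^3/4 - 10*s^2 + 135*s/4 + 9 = (s - 4)*(s - 3)*(s + 1/4)*(s + 3)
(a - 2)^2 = a^2 - 4*a + 4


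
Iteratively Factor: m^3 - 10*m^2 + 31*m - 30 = (m - 5)*(m^2 - 5*m + 6) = (m - 5)*(m - 3)*(m - 2)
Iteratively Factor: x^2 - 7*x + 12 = (x - 3)*(x - 4)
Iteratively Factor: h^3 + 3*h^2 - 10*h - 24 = (h + 4)*(h^2 - h - 6) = (h - 3)*(h + 4)*(h + 2)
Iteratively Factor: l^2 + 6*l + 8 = (l + 4)*(l + 2)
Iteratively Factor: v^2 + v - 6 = (v + 3)*(v - 2)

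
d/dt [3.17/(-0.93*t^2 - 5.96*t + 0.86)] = (5.8962*t + 18.8932)/(0.93*t^2 + 5.96*t - 0.86)^2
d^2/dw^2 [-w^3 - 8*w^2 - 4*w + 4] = -6*w - 16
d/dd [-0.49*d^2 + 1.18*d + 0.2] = 1.18 - 0.98*d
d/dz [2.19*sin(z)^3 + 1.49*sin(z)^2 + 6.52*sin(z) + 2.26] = (6.57*sin(z)^2 + 2.98*sin(z) + 6.52)*cos(z)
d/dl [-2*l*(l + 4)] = -4*l - 8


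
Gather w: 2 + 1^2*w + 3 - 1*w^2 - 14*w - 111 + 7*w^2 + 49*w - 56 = 6*w^2 + 36*w - 162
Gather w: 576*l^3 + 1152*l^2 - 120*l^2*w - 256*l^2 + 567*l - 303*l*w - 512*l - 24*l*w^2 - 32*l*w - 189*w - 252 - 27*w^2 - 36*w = 576*l^3 + 896*l^2 + 55*l + w^2*(-24*l - 27) + w*(-120*l^2 - 335*l - 225) - 252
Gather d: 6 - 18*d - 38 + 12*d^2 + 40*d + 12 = 12*d^2 + 22*d - 20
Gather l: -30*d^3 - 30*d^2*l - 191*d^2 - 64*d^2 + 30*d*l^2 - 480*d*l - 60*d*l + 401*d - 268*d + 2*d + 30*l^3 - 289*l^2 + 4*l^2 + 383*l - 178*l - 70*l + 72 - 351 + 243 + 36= -30*d^3 - 255*d^2 + 135*d + 30*l^3 + l^2*(30*d - 285) + l*(-30*d^2 - 540*d + 135)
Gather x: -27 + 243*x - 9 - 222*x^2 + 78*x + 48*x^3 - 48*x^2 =48*x^3 - 270*x^2 + 321*x - 36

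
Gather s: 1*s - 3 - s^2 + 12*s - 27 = -s^2 + 13*s - 30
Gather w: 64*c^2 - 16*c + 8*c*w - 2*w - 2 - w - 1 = 64*c^2 - 16*c + w*(8*c - 3) - 3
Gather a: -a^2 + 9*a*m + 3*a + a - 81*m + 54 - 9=-a^2 + a*(9*m + 4) - 81*m + 45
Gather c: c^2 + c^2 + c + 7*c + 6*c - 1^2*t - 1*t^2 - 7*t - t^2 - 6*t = 2*c^2 + 14*c - 2*t^2 - 14*t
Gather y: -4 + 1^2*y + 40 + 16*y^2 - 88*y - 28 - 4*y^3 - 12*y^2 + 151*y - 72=-4*y^3 + 4*y^2 + 64*y - 64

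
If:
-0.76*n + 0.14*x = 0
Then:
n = 0.184210526315789*x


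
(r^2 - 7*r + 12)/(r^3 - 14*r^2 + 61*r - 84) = 1/(r - 7)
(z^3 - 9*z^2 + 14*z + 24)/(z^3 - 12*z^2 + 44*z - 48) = (z + 1)/(z - 2)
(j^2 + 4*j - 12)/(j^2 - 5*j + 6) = (j + 6)/(j - 3)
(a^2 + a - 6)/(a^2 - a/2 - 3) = 2*(a + 3)/(2*a + 3)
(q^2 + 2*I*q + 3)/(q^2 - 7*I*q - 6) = (q + 3*I)/(q - 6*I)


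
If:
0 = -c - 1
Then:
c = -1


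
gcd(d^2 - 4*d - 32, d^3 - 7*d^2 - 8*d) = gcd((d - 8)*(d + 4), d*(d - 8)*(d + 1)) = d - 8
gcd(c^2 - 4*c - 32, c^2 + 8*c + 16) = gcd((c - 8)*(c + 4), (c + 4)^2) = c + 4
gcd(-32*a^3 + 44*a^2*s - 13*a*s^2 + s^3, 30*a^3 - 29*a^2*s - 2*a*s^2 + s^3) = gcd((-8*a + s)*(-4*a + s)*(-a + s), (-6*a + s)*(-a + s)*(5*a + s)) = -a + s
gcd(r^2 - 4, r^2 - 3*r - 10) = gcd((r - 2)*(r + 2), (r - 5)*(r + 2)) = r + 2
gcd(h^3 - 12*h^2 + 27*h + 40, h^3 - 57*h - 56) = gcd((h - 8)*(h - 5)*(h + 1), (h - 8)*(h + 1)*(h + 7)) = h^2 - 7*h - 8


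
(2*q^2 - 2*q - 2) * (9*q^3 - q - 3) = 18*q^5 - 18*q^4 - 20*q^3 - 4*q^2 + 8*q + 6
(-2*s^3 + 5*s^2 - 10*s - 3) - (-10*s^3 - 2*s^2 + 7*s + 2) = 8*s^3 + 7*s^2 - 17*s - 5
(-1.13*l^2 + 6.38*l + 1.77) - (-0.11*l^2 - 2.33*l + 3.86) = -1.02*l^2 + 8.71*l - 2.09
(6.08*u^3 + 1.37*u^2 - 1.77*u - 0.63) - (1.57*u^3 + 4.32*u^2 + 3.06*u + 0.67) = 4.51*u^3 - 2.95*u^2 - 4.83*u - 1.3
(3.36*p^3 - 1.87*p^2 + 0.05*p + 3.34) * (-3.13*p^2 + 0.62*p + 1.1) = -10.5168*p^5 + 7.9363*p^4 + 2.3801*p^3 - 12.4802*p^2 + 2.1258*p + 3.674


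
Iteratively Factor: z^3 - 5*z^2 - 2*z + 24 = (z + 2)*(z^2 - 7*z + 12) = (z - 3)*(z + 2)*(z - 4)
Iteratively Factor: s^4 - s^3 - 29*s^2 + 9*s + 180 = (s - 3)*(s^3 + 2*s^2 - 23*s - 60) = (s - 3)*(s + 4)*(s^2 - 2*s - 15) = (s - 5)*(s - 3)*(s + 4)*(s + 3)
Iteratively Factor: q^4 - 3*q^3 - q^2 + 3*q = (q - 1)*(q^3 - 2*q^2 - 3*q) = q*(q - 1)*(q^2 - 2*q - 3) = q*(q - 3)*(q - 1)*(q + 1)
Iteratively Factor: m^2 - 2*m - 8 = (m + 2)*(m - 4)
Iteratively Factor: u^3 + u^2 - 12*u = (u + 4)*(u^2 - 3*u) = u*(u + 4)*(u - 3)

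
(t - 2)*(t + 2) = t^2 - 4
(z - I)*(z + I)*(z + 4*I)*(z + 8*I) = z^4 + 12*I*z^3 - 31*z^2 + 12*I*z - 32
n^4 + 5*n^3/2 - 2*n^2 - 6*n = n*(n - 3/2)*(n + 2)^2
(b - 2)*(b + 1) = b^2 - b - 2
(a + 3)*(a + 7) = a^2 + 10*a + 21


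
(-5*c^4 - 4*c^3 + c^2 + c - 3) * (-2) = 10*c^4 + 8*c^3 - 2*c^2 - 2*c + 6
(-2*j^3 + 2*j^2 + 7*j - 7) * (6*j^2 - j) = -12*j^5 + 14*j^4 + 40*j^3 - 49*j^2 + 7*j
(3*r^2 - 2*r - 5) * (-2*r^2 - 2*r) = -6*r^4 - 2*r^3 + 14*r^2 + 10*r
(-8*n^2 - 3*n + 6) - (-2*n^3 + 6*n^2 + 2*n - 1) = 2*n^3 - 14*n^2 - 5*n + 7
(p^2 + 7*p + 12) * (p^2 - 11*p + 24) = p^4 - 4*p^3 - 41*p^2 + 36*p + 288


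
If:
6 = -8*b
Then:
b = -3/4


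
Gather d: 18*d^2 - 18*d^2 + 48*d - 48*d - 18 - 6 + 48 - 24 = 0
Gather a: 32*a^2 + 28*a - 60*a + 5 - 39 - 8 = 32*a^2 - 32*a - 42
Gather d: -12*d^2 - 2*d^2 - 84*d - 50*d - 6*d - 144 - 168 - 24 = -14*d^2 - 140*d - 336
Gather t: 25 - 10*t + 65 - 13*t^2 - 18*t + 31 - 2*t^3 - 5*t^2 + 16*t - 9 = -2*t^3 - 18*t^2 - 12*t + 112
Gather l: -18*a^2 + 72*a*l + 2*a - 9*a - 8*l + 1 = -18*a^2 - 7*a + l*(72*a - 8) + 1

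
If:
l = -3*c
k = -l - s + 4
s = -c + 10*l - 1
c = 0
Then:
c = 0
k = 5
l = 0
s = -1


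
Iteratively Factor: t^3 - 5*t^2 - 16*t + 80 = (t - 5)*(t^2 - 16) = (t - 5)*(t + 4)*(t - 4)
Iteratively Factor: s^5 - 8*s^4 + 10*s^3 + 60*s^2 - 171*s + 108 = (s - 4)*(s^4 - 4*s^3 - 6*s^2 + 36*s - 27) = (s - 4)*(s + 3)*(s^3 - 7*s^2 + 15*s - 9) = (s - 4)*(s - 3)*(s + 3)*(s^2 - 4*s + 3) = (s - 4)*(s - 3)^2*(s + 3)*(s - 1)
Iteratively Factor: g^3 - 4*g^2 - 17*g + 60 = (g - 5)*(g^2 + g - 12) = (g - 5)*(g + 4)*(g - 3)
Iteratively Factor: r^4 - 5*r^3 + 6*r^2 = (r)*(r^3 - 5*r^2 + 6*r) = r^2*(r^2 - 5*r + 6) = r^2*(r - 2)*(r - 3)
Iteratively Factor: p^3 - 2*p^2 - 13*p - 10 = (p + 1)*(p^2 - 3*p - 10) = (p + 1)*(p + 2)*(p - 5)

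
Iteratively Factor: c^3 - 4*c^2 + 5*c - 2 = (c - 1)*(c^2 - 3*c + 2) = (c - 2)*(c - 1)*(c - 1)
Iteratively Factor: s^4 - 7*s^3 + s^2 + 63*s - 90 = (s + 3)*(s^3 - 10*s^2 + 31*s - 30) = (s - 2)*(s + 3)*(s^2 - 8*s + 15) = (s - 5)*(s - 2)*(s + 3)*(s - 3)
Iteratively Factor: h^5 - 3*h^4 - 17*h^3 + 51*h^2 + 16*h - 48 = (h + 1)*(h^4 - 4*h^3 - 13*h^2 + 64*h - 48) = (h + 1)*(h + 4)*(h^3 - 8*h^2 + 19*h - 12) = (h - 1)*(h + 1)*(h + 4)*(h^2 - 7*h + 12) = (h - 3)*(h - 1)*(h + 1)*(h + 4)*(h - 4)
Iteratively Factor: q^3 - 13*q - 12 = (q - 4)*(q^2 + 4*q + 3) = (q - 4)*(q + 3)*(q + 1)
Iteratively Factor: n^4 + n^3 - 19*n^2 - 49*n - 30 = (n + 2)*(n^3 - n^2 - 17*n - 15) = (n + 1)*(n + 2)*(n^2 - 2*n - 15) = (n + 1)*(n + 2)*(n + 3)*(n - 5)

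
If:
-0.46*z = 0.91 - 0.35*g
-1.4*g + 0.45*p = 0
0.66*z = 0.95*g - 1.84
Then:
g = 1.19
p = 3.71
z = -1.07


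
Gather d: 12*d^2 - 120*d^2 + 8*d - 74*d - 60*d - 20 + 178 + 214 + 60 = -108*d^2 - 126*d + 432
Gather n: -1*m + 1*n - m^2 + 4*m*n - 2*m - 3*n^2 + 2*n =-m^2 - 3*m - 3*n^2 + n*(4*m + 3)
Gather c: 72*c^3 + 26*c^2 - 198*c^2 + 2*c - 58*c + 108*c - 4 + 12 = 72*c^3 - 172*c^2 + 52*c + 8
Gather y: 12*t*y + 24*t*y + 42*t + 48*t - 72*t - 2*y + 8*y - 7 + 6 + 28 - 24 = 18*t + y*(36*t + 6) + 3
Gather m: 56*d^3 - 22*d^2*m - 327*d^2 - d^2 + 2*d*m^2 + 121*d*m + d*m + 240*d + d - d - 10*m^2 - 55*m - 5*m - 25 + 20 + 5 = 56*d^3 - 328*d^2 + 240*d + m^2*(2*d - 10) + m*(-22*d^2 + 122*d - 60)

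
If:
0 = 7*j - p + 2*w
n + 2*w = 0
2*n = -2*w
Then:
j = p/7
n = 0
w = 0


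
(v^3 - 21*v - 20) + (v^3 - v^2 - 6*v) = 2*v^3 - v^2 - 27*v - 20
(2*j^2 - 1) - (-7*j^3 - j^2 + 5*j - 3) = 7*j^3 + 3*j^2 - 5*j + 2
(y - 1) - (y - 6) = 5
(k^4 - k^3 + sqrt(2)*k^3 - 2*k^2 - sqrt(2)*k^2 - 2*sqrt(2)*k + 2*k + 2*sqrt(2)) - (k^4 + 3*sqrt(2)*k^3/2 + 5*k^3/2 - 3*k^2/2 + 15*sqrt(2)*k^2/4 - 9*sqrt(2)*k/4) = -7*k^3/2 - sqrt(2)*k^3/2 - 19*sqrt(2)*k^2/4 - k^2/2 + sqrt(2)*k/4 + 2*k + 2*sqrt(2)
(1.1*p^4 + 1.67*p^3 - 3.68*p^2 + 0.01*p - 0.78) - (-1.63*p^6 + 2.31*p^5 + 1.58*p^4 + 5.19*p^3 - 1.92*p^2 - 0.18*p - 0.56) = 1.63*p^6 - 2.31*p^5 - 0.48*p^4 - 3.52*p^3 - 1.76*p^2 + 0.19*p - 0.22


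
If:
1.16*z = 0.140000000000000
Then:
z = 0.12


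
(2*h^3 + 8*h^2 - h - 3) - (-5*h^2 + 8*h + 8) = 2*h^3 + 13*h^2 - 9*h - 11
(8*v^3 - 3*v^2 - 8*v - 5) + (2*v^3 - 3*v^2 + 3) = 10*v^3 - 6*v^2 - 8*v - 2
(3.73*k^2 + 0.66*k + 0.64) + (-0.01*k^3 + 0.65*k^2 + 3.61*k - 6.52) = -0.01*k^3 + 4.38*k^2 + 4.27*k - 5.88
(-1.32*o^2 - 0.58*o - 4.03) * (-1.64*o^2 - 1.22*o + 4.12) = 2.1648*o^4 + 2.5616*o^3 + 1.8784*o^2 + 2.527*o - 16.6036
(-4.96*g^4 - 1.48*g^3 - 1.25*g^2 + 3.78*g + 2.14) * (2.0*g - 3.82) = -9.92*g^5 + 15.9872*g^4 + 3.1536*g^3 + 12.335*g^2 - 10.1596*g - 8.1748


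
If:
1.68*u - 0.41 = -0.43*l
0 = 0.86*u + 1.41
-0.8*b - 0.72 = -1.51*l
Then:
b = 12.99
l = 7.36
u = -1.64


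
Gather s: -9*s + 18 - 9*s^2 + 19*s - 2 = -9*s^2 + 10*s + 16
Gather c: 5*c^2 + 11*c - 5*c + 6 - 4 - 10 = 5*c^2 + 6*c - 8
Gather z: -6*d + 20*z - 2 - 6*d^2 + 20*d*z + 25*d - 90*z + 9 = -6*d^2 + 19*d + z*(20*d - 70) + 7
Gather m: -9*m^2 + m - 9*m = -9*m^2 - 8*m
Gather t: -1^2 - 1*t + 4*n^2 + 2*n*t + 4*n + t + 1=4*n^2 + 2*n*t + 4*n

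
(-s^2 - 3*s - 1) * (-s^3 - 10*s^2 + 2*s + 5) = s^5 + 13*s^4 + 29*s^3 - s^2 - 17*s - 5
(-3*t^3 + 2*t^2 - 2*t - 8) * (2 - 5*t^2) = 15*t^5 - 10*t^4 + 4*t^3 + 44*t^2 - 4*t - 16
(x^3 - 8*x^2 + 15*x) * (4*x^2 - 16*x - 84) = 4*x^5 - 48*x^4 + 104*x^3 + 432*x^2 - 1260*x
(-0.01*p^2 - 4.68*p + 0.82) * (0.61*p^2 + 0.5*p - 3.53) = -0.0061*p^4 - 2.8598*p^3 - 1.8045*p^2 + 16.9304*p - 2.8946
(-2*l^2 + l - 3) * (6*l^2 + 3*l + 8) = -12*l^4 - 31*l^2 - l - 24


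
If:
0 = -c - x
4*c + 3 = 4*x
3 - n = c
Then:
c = -3/8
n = 27/8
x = 3/8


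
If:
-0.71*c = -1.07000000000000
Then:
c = 1.51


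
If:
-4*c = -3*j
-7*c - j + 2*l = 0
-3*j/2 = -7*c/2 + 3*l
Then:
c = 0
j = 0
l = 0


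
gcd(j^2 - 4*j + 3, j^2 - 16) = 1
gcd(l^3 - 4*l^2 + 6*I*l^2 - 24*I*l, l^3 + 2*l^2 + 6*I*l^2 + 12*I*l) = l^2 + 6*I*l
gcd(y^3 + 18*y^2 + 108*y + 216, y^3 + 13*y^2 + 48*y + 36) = y^2 + 12*y + 36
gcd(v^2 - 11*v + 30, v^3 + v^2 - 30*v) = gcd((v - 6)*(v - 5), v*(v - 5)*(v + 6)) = v - 5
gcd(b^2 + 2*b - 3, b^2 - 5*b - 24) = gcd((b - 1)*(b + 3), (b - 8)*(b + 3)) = b + 3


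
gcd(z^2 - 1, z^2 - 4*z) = 1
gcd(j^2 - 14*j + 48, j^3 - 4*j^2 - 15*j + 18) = j - 6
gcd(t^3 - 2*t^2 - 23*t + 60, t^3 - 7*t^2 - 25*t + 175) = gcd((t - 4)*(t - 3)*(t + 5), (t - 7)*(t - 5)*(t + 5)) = t + 5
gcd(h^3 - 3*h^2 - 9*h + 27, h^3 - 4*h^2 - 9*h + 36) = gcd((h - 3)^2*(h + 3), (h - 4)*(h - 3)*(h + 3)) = h^2 - 9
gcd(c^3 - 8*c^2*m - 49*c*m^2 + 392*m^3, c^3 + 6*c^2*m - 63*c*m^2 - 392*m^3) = c^2 - c*m - 56*m^2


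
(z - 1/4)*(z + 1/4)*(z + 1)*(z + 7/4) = z^4 + 11*z^3/4 + 27*z^2/16 - 11*z/64 - 7/64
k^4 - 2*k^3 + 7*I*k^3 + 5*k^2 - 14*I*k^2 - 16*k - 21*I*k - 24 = (k - 3)*(k + 1)*(k - I)*(k + 8*I)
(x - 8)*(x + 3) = x^2 - 5*x - 24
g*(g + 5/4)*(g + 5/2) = g^3 + 15*g^2/4 + 25*g/8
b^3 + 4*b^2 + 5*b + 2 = (b + 1)^2*(b + 2)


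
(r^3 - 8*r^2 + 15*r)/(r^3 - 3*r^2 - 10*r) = (r - 3)/(r + 2)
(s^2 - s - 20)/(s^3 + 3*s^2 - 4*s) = (s - 5)/(s*(s - 1))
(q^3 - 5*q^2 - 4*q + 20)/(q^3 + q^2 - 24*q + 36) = (q^2 - 3*q - 10)/(q^2 + 3*q - 18)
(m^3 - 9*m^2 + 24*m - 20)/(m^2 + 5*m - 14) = (m^2 - 7*m + 10)/(m + 7)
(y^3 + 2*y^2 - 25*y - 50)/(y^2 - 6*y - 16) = (y^2 - 25)/(y - 8)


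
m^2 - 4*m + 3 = (m - 3)*(m - 1)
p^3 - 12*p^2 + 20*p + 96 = (p - 8)*(p - 6)*(p + 2)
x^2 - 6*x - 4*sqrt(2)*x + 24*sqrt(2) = (x - 6)*(x - 4*sqrt(2))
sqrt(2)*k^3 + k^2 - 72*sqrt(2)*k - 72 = (k - 6*sqrt(2))*(k + 6*sqrt(2))*(sqrt(2)*k + 1)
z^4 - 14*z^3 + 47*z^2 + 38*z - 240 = (z - 8)*(z - 5)*(z - 3)*(z + 2)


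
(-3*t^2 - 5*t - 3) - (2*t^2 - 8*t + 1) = -5*t^2 + 3*t - 4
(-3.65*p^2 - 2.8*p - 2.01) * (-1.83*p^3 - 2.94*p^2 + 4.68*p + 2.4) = 6.6795*p^5 + 15.855*p^4 - 5.1717*p^3 - 15.9546*p^2 - 16.1268*p - 4.824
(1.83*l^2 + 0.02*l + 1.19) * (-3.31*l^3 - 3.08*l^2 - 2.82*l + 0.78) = -6.0573*l^5 - 5.7026*l^4 - 9.1611*l^3 - 2.2942*l^2 - 3.3402*l + 0.9282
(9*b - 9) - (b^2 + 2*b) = -b^2 + 7*b - 9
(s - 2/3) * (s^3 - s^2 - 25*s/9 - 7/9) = s^4 - 5*s^3/3 - 19*s^2/9 + 29*s/27 + 14/27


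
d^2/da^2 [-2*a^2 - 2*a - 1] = -4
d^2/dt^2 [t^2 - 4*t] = 2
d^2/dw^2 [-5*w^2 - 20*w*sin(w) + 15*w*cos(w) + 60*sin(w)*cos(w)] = 20*w*sin(w) - 15*w*cos(w) - 30*sin(w) - 120*sin(2*w) - 40*cos(w) - 10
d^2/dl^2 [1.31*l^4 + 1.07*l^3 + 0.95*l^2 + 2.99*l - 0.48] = 15.72*l^2 + 6.42*l + 1.9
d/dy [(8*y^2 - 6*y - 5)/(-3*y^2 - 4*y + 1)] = 2*(-25*y^2 - 7*y - 13)/(9*y^4 + 24*y^3 + 10*y^2 - 8*y + 1)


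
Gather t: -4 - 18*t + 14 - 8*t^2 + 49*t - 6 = -8*t^2 + 31*t + 4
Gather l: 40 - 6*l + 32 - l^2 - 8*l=-l^2 - 14*l + 72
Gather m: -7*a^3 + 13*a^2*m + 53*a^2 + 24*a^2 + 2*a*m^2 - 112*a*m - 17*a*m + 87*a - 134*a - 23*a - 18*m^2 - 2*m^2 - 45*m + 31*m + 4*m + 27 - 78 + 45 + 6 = -7*a^3 + 77*a^2 - 70*a + m^2*(2*a - 20) + m*(13*a^2 - 129*a - 10)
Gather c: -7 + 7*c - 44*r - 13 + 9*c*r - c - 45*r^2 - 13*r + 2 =c*(9*r + 6) - 45*r^2 - 57*r - 18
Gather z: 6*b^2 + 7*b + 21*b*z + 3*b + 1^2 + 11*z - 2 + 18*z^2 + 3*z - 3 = 6*b^2 + 10*b + 18*z^2 + z*(21*b + 14) - 4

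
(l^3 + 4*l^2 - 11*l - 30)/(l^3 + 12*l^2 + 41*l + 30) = (l^2 - l - 6)/(l^2 + 7*l + 6)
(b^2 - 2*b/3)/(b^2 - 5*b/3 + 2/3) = b/(b - 1)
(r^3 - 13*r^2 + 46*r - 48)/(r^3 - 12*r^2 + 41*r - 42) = (r - 8)/(r - 7)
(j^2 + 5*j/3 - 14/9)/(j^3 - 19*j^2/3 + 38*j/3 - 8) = (9*j^2 + 15*j - 14)/(3*(3*j^3 - 19*j^2 + 38*j - 24))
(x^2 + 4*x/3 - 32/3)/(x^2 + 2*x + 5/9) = 3*(3*x^2 + 4*x - 32)/(9*x^2 + 18*x + 5)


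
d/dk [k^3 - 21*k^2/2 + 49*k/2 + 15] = 3*k^2 - 21*k + 49/2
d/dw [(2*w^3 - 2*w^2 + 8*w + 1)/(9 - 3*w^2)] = 2*(-w^4 + 13*w^2 - 5*w + 12)/(3*(w^4 - 6*w^2 + 9))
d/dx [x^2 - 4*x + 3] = 2*x - 4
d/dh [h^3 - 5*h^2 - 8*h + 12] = 3*h^2 - 10*h - 8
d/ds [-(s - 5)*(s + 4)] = 1 - 2*s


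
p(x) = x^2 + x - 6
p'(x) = 2*x + 1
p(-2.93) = -0.35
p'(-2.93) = -4.86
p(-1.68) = -4.86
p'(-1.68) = -2.36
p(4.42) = 17.96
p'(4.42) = 9.84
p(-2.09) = -3.72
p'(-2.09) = -3.18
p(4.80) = 21.84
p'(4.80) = 10.60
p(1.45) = -2.45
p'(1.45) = 3.90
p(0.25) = -5.69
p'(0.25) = 1.50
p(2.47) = 2.57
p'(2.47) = 5.94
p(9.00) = 84.00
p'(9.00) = 19.00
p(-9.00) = 66.00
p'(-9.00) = -17.00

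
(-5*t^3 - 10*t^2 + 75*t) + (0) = -5*t^3 - 10*t^2 + 75*t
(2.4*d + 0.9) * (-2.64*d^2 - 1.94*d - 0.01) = -6.336*d^3 - 7.032*d^2 - 1.77*d - 0.009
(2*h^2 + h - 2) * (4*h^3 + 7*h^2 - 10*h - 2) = 8*h^5 + 18*h^4 - 21*h^3 - 28*h^2 + 18*h + 4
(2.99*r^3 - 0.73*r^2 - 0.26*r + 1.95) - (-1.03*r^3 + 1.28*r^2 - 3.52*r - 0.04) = 4.02*r^3 - 2.01*r^2 + 3.26*r + 1.99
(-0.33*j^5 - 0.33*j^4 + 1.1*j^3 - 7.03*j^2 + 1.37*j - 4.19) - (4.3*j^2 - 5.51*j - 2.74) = -0.33*j^5 - 0.33*j^4 + 1.1*j^3 - 11.33*j^2 + 6.88*j - 1.45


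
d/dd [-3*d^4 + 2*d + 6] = 2 - 12*d^3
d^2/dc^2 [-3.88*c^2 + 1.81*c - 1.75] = -7.76000000000000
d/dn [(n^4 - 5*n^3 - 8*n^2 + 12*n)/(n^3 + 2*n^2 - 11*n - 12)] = (n^6 + 4*n^5 - 35*n^4 + 38*n^3 + 244*n^2 + 192*n - 144)/(n^6 + 4*n^5 - 18*n^4 - 68*n^3 + 73*n^2 + 264*n + 144)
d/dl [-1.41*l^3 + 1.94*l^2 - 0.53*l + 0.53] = -4.23*l^2 + 3.88*l - 0.53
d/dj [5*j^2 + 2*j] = 10*j + 2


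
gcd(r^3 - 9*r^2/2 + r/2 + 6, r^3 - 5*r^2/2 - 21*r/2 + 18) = r^2 - 11*r/2 + 6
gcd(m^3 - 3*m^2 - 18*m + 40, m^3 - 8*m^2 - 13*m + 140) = m^2 - m - 20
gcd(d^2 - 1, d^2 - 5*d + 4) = d - 1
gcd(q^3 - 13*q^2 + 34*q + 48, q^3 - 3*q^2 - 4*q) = q + 1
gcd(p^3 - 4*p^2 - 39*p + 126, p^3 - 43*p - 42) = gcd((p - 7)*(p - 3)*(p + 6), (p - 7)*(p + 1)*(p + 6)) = p^2 - p - 42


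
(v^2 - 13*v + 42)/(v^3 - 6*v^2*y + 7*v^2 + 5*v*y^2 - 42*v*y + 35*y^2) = (v^2 - 13*v + 42)/(v^3 - 6*v^2*y + 7*v^2 + 5*v*y^2 - 42*v*y + 35*y^2)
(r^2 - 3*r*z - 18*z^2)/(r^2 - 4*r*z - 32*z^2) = (-r^2 + 3*r*z + 18*z^2)/(-r^2 + 4*r*z + 32*z^2)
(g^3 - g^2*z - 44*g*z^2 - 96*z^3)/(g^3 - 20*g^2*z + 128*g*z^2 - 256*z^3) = (g^2 + 7*g*z + 12*z^2)/(g^2 - 12*g*z + 32*z^2)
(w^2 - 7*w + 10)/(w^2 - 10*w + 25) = (w - 2)/(w - 5)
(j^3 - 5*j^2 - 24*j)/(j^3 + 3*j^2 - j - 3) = j*(j - 8)/(j^2 - 1)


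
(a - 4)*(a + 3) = a^2 - a - 12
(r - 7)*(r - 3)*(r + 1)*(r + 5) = r^4 - 4*r^3 - 34*r^2 + 76*r + 105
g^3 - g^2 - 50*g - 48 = (g - 8)*(g + 1)*(g + 6)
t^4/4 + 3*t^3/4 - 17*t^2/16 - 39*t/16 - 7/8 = (t/4 + 1/4)*(t - 2)*(t + 1/2)*(t + 7/2)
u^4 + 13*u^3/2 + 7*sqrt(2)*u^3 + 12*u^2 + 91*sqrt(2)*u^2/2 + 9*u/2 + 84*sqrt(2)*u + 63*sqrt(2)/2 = (u + 1/2)*(u + 3)^2*(u + 7*sqrt(2))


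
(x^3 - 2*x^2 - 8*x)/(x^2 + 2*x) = x - 4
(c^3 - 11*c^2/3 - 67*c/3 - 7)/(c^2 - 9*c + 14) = (c^2 + 10*c/3 + 1)/(c - 2)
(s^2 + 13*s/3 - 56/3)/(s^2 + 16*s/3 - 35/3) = (3*s - 8)/(3*s - 5)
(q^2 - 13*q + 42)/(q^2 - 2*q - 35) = (q - 6)/(q + 5)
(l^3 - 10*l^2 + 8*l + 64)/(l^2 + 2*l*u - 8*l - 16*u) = (l^2 - 2*l - 8)/(l + 2*u)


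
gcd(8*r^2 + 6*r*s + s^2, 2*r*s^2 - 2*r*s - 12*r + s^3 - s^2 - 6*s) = 2*r + s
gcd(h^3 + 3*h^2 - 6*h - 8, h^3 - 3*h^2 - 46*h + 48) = 1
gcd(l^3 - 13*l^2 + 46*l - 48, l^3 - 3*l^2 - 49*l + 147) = l - 3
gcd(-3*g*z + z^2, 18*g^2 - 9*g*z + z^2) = -3*g + z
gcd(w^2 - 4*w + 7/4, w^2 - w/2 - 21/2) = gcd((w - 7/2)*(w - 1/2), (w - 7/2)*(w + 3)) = w - 7/2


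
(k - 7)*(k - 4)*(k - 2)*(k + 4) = k^4 - 9*k^3 - 2*k^2 + 144*k - 224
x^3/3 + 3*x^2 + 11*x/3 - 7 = (x/3 + 1)*(x - 1)*(x + 7)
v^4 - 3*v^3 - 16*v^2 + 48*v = v*(v - 4)*(v - 3)*(v + 4)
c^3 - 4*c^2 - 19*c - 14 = (c - 7)*(c + 1)*(c + 2)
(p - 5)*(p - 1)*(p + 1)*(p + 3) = p^4 - 2*p^3 - 16*p^2 + 2*p + 15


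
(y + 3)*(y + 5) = y^2 + 8*y + 15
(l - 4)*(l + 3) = l^2 - l - 12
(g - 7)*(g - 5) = g^2 - 12*g + 35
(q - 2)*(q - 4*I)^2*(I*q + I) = I*q^4 + 8*q^3 - I*q^3 - 8*q^2 - 18*I*q^2 - 16*q + 16*I*q + 32*I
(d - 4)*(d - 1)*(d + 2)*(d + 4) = d^4 + d^3 - 18*d^2 - 16*d + 32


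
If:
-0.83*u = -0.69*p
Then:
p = 1.20289855072464*u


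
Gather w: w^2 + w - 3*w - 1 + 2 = w^2 - 2*w + 1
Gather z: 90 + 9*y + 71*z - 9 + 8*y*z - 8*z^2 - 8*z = 9*y - 8*z^2 + z*(8*y + 63) + 81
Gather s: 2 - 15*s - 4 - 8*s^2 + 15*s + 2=-8*s^2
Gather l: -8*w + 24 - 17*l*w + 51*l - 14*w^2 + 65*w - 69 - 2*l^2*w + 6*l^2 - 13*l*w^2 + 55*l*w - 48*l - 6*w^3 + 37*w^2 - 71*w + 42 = l^2*(6 - 2*w) + l*(-13*w^2 + 38*w + 3) - 6*w^3 + 23*w^2 - 14*w - 3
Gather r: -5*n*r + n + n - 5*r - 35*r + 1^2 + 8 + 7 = 2*n + r*(-5*n - 40) + 16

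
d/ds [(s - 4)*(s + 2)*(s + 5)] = 3*s^2 + 6*s - 18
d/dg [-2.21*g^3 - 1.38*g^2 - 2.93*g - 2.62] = -6.63*g^2 - 2.76*g - 2.93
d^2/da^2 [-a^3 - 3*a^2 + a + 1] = -6*a - 6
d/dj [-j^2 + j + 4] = 1 - 2*j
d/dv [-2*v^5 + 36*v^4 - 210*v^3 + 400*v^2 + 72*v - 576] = -10*v^4 + 144*v^3 - 630*v^2 + 800*v + 72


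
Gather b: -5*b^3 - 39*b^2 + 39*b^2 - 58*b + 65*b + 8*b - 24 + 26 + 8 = -5*b^3 + 15*b + 10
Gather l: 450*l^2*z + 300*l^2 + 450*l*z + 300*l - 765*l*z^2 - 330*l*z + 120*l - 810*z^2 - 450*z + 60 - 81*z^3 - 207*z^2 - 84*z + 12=l^2*(450*z + 300) + l*(-765*z^2 + 120*z + 420) - 81*z^3 - 1017*z^2 - 534*z + 72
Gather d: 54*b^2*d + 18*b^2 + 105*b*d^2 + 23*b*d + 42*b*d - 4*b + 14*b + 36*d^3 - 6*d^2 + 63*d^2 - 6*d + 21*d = 18*b^2 + 10*b + 36*d^3 + d^2*(105*b + 57) + d*(54*b^2 + 65*b + 15)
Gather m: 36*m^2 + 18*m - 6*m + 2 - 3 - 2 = 36*m^2 + 12*m - 3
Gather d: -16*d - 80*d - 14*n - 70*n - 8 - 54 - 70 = -96*d - 84*n - 132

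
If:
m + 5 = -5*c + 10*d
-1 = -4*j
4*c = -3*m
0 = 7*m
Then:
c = 0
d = 1/2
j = 1/4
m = 0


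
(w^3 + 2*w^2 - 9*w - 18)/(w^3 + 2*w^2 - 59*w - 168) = (w^2 - w - 6)/(w^2 - w - 56)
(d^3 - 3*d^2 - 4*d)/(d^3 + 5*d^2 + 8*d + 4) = d*(d - 4)/(d^2 + 4*d + 4)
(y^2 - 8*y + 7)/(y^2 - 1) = (y - 7)/(y + 1)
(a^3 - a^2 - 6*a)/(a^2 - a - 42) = a*(-a^2 + a + 6)/(-a^2 + a + 42)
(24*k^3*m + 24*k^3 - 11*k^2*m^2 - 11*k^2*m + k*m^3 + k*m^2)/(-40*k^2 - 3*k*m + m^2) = k*(-3*k*m - 3*k + m^2 + m)/(5*k + m)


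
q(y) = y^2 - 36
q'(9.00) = 18.00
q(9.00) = 45.00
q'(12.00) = 24.00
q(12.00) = 108.00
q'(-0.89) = -1.78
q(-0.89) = -35.21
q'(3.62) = 7.24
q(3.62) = -22.90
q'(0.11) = 0.22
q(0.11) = -35.99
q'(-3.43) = -6.86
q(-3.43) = -24.24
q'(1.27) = 2.54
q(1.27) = -34.39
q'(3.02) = 6.04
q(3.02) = -26.88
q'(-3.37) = -6.74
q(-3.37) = -24.64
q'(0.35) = 0.70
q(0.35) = -35.88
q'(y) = 2*y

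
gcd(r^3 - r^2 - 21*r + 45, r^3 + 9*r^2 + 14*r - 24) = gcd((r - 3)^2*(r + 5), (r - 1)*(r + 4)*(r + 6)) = 1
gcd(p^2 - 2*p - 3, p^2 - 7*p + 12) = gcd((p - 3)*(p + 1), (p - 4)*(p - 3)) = p - 3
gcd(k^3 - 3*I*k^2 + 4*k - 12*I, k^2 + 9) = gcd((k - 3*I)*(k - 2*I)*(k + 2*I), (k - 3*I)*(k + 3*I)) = k - 3*I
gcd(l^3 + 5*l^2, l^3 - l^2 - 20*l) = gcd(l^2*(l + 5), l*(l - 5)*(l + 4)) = l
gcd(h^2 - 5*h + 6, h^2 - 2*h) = h - 2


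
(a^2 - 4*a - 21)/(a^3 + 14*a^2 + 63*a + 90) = (a - 7)/(a^2 + 11*a + 30)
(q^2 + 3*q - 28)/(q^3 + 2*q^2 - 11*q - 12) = (q^2 + 3*q - 28)/(q^3 + 2*q^2 - 11*q - 12)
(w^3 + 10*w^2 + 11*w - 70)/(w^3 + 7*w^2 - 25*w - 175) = (w - 2)/(w - 5)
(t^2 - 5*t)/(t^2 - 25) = t/(t + 5)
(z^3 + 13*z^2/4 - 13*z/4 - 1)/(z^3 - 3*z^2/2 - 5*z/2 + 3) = (4*z^2 + 17*z + 4)/(2*(2*z^2 - z - 6))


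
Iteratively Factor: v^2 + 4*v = (v)*(v + 4)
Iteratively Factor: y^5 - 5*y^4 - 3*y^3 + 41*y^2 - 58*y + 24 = (y - 1)*(y^4 - 4*y^3 - 7*y^2 + 34*y - 24) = (y - 1)*(y + 3)*(y^3 - 7*y^2 + 14*y - 8) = (y - 1)^2*(y + 3)*(y^2 - 6*y + 8) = (y - 2)*(y - 1)^2*(y + 3)*(y - 4)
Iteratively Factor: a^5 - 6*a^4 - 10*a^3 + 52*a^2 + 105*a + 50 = (a + 2)*(a^4 - 8*a^3 + 6*a^2 + 40*a + 25) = (a + 1)*(a + 2)*(a^3 - 9*a^2 + 15*a + 25) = (a + 1)^2*(a + 2)*(a^2 - 10*a + 25) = (a - 5)*(a + 1)^2*(a + 2)*(a - 5)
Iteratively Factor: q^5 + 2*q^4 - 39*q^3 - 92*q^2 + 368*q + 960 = (q - 4)*(q^4 + 6*q^3 - 15*q^2 - 152*q - 240) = (q - 4)*(q + 3)*(q^3 + 3*q^2 - 24*q - 80) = (q - 5)*(q - 4)*(q + 3)*(q^2 + 8*q + 16) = (q - 5)*(q - 4)*(q + 3)*(q + 4)*(q + 4)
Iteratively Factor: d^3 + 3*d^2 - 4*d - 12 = (d + 2)*(d^2 + d - 6) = (d - 2)*(d + 2)*(d + 3)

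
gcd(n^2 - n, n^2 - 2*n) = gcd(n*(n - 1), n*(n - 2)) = n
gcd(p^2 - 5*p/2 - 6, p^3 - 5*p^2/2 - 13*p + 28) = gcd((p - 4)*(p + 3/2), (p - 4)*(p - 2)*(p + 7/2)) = p - 4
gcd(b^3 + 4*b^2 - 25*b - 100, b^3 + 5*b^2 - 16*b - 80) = b^2 + 9*b + 20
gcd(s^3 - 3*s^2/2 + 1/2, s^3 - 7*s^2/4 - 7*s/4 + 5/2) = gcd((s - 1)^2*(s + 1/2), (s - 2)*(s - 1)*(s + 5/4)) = s - 1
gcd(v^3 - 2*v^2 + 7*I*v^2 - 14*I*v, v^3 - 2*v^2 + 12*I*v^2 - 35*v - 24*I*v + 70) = v^2 + v*(-2 + 7*I) - 14*I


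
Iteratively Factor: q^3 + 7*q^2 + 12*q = (q)*(q^2 + 7*q + 12) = q*(q + 3)*(q + 4)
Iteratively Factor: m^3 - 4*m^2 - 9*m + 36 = (m + 3)*(m^2 - 7*m + 12) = (m - 3)*(m + 3)*(m - 4)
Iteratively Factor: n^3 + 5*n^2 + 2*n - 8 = (n + 4)*(n^2 + n - 2) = (n + 2)*(n + 4)*(n - 1)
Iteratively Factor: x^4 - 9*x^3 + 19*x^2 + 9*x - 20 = (x + 1)*(x^3 - 10*x^2 + 29*x - 20) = (x - 1)*(x + 1)*(x^2 - 9*x + 20) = (x - 5)*(x - 1)*(x + 1)*(x - 4)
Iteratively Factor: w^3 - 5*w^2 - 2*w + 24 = (w + 2)*(w^2 - 7*w + 12) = (w - 3)*(w + 2)*(w - 4)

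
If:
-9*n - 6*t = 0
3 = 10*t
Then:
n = -1/5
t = 3/10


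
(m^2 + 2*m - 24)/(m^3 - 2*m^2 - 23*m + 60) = (m + 6)/(m^2 + 2*m - 15)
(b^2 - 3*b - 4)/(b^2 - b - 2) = (b - 4)/(b - 2)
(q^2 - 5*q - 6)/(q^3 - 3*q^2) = (q^2 - 5*q - 6)/(q^2*(q - 3))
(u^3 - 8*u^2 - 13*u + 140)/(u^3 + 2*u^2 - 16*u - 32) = (u^2 - 12*u + 35)/(u^2 - 2*u - 8)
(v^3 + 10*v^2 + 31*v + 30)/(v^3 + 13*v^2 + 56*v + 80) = (v^2 + 5*v + 6)/(v^2 + 8*v + 16)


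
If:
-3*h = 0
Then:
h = 0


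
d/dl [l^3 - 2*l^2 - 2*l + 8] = 3*l^2 - 4*l - 2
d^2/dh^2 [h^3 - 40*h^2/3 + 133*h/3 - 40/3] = 6*h - 80/3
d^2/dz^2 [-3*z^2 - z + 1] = -6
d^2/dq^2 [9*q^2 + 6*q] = 18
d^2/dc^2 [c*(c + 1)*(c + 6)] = 6*c + 14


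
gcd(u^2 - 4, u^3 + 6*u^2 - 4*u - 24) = u^2 - 4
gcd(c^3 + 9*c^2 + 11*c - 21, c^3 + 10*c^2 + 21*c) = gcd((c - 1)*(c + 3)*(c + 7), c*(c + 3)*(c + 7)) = c^2 + 10*c + 21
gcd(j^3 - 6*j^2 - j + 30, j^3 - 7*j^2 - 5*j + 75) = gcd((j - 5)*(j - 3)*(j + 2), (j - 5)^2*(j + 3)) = j - 5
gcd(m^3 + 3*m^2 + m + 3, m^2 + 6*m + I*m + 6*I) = m + I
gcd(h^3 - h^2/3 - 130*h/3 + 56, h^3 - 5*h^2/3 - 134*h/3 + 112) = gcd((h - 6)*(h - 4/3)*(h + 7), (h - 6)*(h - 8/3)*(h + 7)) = h^2 + h - 42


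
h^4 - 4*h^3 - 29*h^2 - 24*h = h*(h - 8)*(h + 1)*(h + 3)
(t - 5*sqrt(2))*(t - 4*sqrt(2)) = t^2 - 9*sqrt(2)*t + 40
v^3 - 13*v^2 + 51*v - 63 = (v - 7)*(v - 3)^2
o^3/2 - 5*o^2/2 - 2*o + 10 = (o/2 + 1)*(o - 5)*(o - 2)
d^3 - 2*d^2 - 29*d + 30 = (d - 6)*(d - 1)*(d + 5)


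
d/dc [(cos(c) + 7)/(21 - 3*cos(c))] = -14*sin(c)/(3*(cos(c) - 7)^2)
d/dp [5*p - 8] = 5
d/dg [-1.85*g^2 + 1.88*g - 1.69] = 1.88 - 3.7*g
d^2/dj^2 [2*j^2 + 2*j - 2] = 4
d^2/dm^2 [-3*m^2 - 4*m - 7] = -6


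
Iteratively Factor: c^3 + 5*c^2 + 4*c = (c + 4)*(c^2 + c) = c*(c + 4)*(c + 1)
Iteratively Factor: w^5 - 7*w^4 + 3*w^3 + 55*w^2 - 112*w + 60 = (w - 1)*(w^4 - 6*w^3 - 3*w^2 + 52*w - 60) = (w - 1)*(w + 3)*(w^3 - 9*w^2 + 24*w - 20) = (w - 2)*(w - 1)*(w + 3)*(w^2 - 7*w + 10) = (w - 2)^2*(w - 1)*(w + 3)*(w - 5)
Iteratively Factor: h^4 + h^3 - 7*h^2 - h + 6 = (h + 1)*(h^3 - 7*h + 6) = (h - 2)*(h + 1)*(h^2 + 2*h - 3) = (h - 2)*(h + 1)*(h + 3)*(h - 1)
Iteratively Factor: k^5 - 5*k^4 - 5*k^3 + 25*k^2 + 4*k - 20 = (k - 5)*(k^4 - 5*k^2 + 4) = (k - 5)*(k - 2)*(k^3 + 2*k^2 - k - 2) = (k - 5)*(k - 2)*(k + 2)*(k^2 - 1) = (k - 5)*(k - 2)*(k - 1)*(k + 2)*(k + 1)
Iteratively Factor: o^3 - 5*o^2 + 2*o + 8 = (o + 1)*(o^2 - 6*o + 8) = (o - 4)*(o + 1)*(o - 2)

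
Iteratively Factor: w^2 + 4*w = (w)*(w + 4)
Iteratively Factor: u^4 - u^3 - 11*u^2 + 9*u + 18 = (u + 1)*(u^3 - 2*u^2 - 9*u + 18) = (u - 3)*(u + 1)*(u^2 + u - 6) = (u - 3)*(u + 1)*(u + 3)*(u - 2)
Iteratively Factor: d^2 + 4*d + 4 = (d + 2)*(d + 2)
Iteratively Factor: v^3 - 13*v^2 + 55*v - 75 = (v - 5)*(v^2 - 8*v + 15) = (v - 5)^2*(v - 3)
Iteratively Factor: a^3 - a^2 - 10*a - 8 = (a + 1)*(a^2 - 2*a - 8) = (a + 1)*(a + 2)*(a - 4)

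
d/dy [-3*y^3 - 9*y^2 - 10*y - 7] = -9*y^2 - 18*y - 10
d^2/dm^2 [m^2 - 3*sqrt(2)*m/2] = 2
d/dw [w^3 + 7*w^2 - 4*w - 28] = 3*w^2 + 14*w - 4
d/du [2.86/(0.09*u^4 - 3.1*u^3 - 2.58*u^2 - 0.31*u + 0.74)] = (-1.0296*u^3 + 26.598*u^2 + 14.7576*u + 0.8866)/(-0.09*u^4 + 3.1*u^3 + 2.58*u^2 + 0.31*u - 0.74)^2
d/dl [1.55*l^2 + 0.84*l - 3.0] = 3.1*l + 0.84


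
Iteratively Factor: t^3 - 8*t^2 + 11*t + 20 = (t + 1)*(t^2 - 9*t + 20) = (t - 4)*(t + 1)*(t - 5)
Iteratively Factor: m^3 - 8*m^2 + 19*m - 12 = (m - 4)*(m^2 - 4*m + 3) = (m - 4)*(m - 3)*(m - 1)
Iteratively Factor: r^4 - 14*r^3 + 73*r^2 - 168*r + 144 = (r - 4)*(r^3 - 10*r^2 + 33*r - 36) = (r - 4)*(r - 3)*(r^2 - 7*r + 12) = (r - 4)^2*(r - 3)*(r - 3)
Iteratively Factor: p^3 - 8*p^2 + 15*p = (p - 5)*(p^2 - 3*p) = p*(p - 5)*(p - 3)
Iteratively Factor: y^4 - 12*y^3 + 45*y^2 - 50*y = (y - 5)*(y^3 - 7*y^2 + 10*y) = y*(y - 5)*(y^2 - 7*y + 10) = y*(y - 5)*(y - 2)*(y - 5)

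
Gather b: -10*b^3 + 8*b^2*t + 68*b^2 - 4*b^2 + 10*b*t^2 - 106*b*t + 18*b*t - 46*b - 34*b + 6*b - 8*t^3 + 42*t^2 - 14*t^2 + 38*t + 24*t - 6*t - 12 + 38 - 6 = -10*b^3 + b^2*(8*t + 64) + b*(10*t^2 - 88*t - 74) - 8*t^3 + 28*t^2 + 56*t + 20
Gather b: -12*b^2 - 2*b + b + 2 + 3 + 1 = -12*b^2 - b + 6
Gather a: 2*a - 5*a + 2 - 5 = -3*a - 3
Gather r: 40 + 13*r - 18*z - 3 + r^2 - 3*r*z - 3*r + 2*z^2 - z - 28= r^2 + r*(10 - 3*z) + 2*z^2 - 19*z + 9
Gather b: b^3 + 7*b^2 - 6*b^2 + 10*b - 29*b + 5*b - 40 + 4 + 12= b^3 + b^2 - 14*b - 24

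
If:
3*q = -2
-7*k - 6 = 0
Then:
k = -6/7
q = -2/3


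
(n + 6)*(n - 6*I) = n^2 + 6*n - 6*I*n - 36*I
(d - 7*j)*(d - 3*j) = d^2 - 10*d*j + 21*j^2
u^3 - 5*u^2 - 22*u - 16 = (u - 8)*(u + 1)*(u + 2)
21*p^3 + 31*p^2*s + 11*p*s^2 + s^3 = (p + s)*(3*p + s)*(7*p + s)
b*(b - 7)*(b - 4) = b^3 - 11*b^2 + 28*b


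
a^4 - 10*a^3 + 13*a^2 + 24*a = a*(a - 8)*(a - 3)*(a + 1)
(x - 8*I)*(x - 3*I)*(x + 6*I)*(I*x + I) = I*x^4 + 5*x^3 + I*x^3 + 5*x^2 + 42*I*x^2 + 144*x + 42*I*x + 144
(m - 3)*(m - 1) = m^2 - 4*m + 3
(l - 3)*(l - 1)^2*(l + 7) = l^4 + 2*l^3 - 28*l^2 + 46*l - 21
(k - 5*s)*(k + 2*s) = k^2 - 3*k*s - 10*s^2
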